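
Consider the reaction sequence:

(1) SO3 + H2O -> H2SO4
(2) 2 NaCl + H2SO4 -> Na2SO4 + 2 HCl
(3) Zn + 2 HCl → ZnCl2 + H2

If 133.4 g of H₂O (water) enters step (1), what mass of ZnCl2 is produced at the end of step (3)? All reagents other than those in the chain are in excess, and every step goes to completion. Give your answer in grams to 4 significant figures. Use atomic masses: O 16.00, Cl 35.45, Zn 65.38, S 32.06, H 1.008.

1009 g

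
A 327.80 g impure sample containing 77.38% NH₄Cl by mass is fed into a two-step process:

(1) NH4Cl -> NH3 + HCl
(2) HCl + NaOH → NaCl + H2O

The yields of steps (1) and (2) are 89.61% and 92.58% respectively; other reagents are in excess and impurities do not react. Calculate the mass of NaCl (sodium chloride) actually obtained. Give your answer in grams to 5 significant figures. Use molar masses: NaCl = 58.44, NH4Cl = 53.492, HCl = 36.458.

Pure NH4Cl = 327.80 × 0.7738 = 253.652 g.
n(NH4Cl) = 253.652 / 53.492 = 4.74186 mol.
Step 1 (NH4Cl:HCl = 1:1): theoretical n(HCl) = 4.74186 mol; at 89.61% yield, n(HCl) = 4.24918 mol.
Step 2 (HCl:NaCl = 1:1): theoretical n(NaCl) = 4.24918 mol, so theoretical mass = 4.24918 × 58.44 = 248.322 g.
At 92.58% yield, actual mass of NaCl = 248.322 × 0.9258 = 229.897 g.

229.90 g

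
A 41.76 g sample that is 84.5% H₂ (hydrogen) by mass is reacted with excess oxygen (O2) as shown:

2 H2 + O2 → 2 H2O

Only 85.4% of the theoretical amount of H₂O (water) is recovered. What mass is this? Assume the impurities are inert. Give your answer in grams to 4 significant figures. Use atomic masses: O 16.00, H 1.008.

Pure H2 available = 41.76 g × 0.845 = 35.287 g.
M(H2) = 2(1.008) = 2.016 g/mol.
M(H2O) = 2(1.008) + 16.00 = 18.016 g/mol.
n(H2) = 35.287 g / 2.016 g/mol = 17.504 mol.
From the equation the H2:H2O mole ratio is 2:2, so n(H2O) = 17.504 × 2/2 = 17.504 mol.
Mass of H2O = 17.504 mol × 18.016 g/mol = 315.34 g.
Actual mass collected = 315.34 g × 0.854 = 269.30 g.

269.3 g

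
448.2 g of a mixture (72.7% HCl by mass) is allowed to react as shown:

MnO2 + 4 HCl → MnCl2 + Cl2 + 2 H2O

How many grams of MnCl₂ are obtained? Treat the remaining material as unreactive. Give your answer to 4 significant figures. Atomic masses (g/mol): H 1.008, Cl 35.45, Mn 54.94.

Mass of pure HCl = 448.2 g × 0.727 = 325.84 g.
M(HCl) = 1.008 + 35.45 = 36.458 g/mol.
M(MnCl2) = 54.94 + 2(35.45) = 125.84 g/mol.
n(HCl) = 325.84 g / 36.458 g/mol = 8.9374 mol.
From the equation the HCl:MnCl2 mole ratio is 4:1, so n(MnCl2) = 8.9374 × 1/4 = 2.2344 mol.
Mass of MnCl2 = 2.2344 mol × 125.84 g/mol = 281.17 g.

281.2 g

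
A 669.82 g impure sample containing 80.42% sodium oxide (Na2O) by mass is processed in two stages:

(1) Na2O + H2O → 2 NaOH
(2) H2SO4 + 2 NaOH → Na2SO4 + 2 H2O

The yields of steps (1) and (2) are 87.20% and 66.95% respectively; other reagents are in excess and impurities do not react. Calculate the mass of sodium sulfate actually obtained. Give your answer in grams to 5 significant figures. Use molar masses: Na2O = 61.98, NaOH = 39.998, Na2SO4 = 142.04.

720.69 g

Pure Na2O = 669.82 × 0.8042 = 538.669 g.
n(Na2O) = 538.669 / 61.98 = 8.69102 mol.
Step 1 (Na2O:NaOH = 1:2): theoretical n(NaOH) = 17.3820 mol; at 87.20% yield, n(NaOH) = 15.1571 mol.
Step 2 (NaOH:Na2SO4 = 2:1): theoretical n(Na2SO4) = 7.57857 mol, so theoretical mass = 7.57857 × 142.04 = 1076.46 g.
At 66.95% yield, actual mass of Na2SO4 = 1076.46 × 0.6695 = 720.690 g.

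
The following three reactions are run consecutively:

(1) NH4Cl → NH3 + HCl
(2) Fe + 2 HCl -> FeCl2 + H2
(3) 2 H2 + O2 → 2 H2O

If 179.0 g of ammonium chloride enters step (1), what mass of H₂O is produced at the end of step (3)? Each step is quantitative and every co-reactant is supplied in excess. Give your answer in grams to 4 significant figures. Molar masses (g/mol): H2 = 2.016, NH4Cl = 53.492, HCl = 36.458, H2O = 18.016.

n(NH4Cl) = 179.0 / 53.492 = 3.3463 mol.
Reaction (1): NH4Cl→HCl ratio 1:1 ⇒ n(HCl) = 3.3463 mol.
Reaction (2): HCl→H2 ratio 2:1 ⇒ n(H2) = 1.6731 mol.
Reaction (3): H2→H2O ratio 2:2 ⇒ n(H2O) = 1.6731 mol.
Mass of H2O = 1.6731 × 18.016 = 30.143 g.

30.14 g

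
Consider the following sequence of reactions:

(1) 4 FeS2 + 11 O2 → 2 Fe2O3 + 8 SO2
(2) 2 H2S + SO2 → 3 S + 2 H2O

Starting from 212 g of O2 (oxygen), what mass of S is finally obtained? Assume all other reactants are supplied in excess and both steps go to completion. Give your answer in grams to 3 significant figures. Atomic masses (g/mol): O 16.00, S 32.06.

463 g

M(O2) = 2(16.00) = 32.00 g/mol.
M(S) = 32.06 g/mol.
n(O2) = 212.0 / 32.00 = 6.625 mol.
Step 1 gives a 11:8 ratio of O2 to SO2, so n(SO2) = 4.818 mol.
In step 2 the SO2:S ratio is 1:3, so n(S) = 14.45 mol.
Mass of S = 14.45 × 32.06 = 463.4 g.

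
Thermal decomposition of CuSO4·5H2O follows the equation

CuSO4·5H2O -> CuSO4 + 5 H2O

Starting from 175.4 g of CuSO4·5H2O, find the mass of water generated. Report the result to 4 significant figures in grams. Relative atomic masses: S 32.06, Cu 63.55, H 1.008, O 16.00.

63.28 g

M(CuSO4·5H2O) = 63.55 + 32.06 + 9(16.00) + 10(1.008) = 249.69 g/mol.
M(H2O) = 2(1.008) + 16.00 = 18.016 g/mol.
n(CuSO4·5H2O) = 175.40 g / 249.69 g/mol = 0.70247 mol.
From the equation the CuSO4·5H2O:H2O mole ratio is 1:5, so n(H2O) = 0.70247 × 5/1 = 3.5124 mol.
Mass of H2O = 3.5124 mol × 18.016 g/mol = 63.279 g.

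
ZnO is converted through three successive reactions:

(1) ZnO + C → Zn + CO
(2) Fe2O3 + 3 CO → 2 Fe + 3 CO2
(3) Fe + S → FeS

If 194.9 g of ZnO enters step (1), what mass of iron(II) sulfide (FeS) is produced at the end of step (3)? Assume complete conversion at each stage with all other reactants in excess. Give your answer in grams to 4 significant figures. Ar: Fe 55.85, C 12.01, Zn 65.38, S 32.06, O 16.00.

140.4 g

M(ZnO) = 65.38 + 16.00 = 81.38 g/mol.
M(FeS) = 55.85 + 32.06 = 87.91 g/mol.
n(ZnO) = 194.9 / 81.38 = 2.3949 mol.
Reaction (1): ZnO→CO ratio 1:1 ⇒ n(CO) = 2.3949 mol.
Reaction (2): CO→Fe ratio 3:2 ⇒ n(Fe) = 1.5966 mol.
Reaction (3): Fe→FeS ratio 1:1 ⇒ n(FeS) = 1.5966 mol.
Mass of FeS = 1.5966 × 87.91 = 140.36 g.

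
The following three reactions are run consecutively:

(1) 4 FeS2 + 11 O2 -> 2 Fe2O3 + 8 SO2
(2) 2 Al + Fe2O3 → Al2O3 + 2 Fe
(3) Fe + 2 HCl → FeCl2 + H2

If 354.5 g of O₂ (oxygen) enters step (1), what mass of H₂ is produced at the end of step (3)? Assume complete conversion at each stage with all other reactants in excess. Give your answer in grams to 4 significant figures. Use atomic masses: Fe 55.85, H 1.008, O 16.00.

8.121 g

M(O2) = 2(16.00) = 32.00 g/mol.
M(H2) = 2(1.008) = 2.016 g/mol.
n(O2) = 354.5 / 32.00 = 11.078 mol.
Reaction (1): O2→Fe2O3 ratio 11:2 ⇒ n(Fe2O3) = 2.0142 mol.
Reaction (2): Fe2O3→Fe ratio 1:2 ⇒ n(Fe) = 4.0284 mol.
Reaction (3): Fe→H2 ratio 1:1 ⇒ n(H2) = 4.0284 mol.
Mass of H2 = 4.0284 × 2.016 = 8.1213 g.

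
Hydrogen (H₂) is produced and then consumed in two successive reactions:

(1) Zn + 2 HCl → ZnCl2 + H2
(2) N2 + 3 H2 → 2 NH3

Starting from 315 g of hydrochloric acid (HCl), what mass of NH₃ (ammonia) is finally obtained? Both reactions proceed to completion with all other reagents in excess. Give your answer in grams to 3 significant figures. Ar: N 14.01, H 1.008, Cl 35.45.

49.1 g

M(HCl) = 1.008 + 35.45 = 36.458 g/mol.
M(NH3) = 14.01 + 3(1.008) = 17.034 g/mol.
n(HCl) = 315.0 / 36.458 = 8.640 mol.
Step 1 gives a 2:1 ratio of HCl to H2, so n(H2) = 4.320 mol.
In step 2 the H2:NH3 ratio is 3:2, so n(NH3) = 2.880 mol.
Mass of NH3 = 2.880 × 17.034 = 49.06 g.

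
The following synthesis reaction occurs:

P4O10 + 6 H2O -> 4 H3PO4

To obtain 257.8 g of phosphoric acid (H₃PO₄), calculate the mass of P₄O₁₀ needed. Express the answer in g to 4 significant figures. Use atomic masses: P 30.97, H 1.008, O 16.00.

M(H3PO4) = 3(1.008) + 30.97 + 4(16.00) = 97.994 g/mol.
M(P4O10) = 4(30.97) + 10(16.00) = 283.88 g/mol.
n(H3PO4) = 257.80 g / 97.994 g/mol = 2.6308 mol.
From the equation the H3PO4:P4O10 mole ratio is 4:1, so n(P4O10) = 2.6308 × 1/4 = 0.65769 mol.
Mass of P4O10 = 0.65769 mol × 283.88 g/mol = 186.71 g.

186.7 g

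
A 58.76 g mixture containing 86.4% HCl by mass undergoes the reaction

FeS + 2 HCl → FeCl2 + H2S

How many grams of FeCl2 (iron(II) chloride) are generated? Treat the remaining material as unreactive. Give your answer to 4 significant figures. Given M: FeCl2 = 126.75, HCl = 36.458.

88.25 g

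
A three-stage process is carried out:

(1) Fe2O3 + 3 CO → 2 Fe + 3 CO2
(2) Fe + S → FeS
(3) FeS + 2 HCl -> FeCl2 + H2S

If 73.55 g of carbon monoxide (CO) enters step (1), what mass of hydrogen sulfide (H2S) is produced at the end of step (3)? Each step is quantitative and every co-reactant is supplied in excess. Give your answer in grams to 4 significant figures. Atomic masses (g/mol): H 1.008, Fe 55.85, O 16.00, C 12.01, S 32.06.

59.65 g

M(CO) = 12.01 + 16.00 = 28.01 g/mol.
M(H2S) = 2(1.008) + 32.06 = 34.076 g/mol.
n(CO) = 73.55 / 28.01 = 2.6258 mol.
Reaction (1): CO→Fe ratio 3:2 ⇒ n(Fe) = 1.7506 mol.
Reaction (2): Fe→FeS ratio 1:1 ⇒ n(FeS) = 1.7506 mol.
Reaction (3): FeS→H2S ratio 1:1 ⇒ n(H2S) = 1.7506 mol.
Mass of H2S = 1.7506 × 34.076 = 59.652 g.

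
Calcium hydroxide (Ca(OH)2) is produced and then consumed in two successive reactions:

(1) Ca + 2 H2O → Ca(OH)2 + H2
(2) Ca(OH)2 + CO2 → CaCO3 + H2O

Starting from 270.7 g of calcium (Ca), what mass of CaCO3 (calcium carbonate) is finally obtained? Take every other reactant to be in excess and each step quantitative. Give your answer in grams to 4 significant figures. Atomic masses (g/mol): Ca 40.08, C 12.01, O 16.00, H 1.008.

M(Ca) = 40.08 g/mol.
M(CaCO3) = 40.08 + 12.01 + 3(16.00) = 100.09 g/mol.
n(Ca) = 270.70 / 40.08 = 6.7540 mol.
Step 1 gives a 1:1 ratio of Ca to Ca(OH)2, so n(Ca(OH)2) = 6.7540 mol.
In step 2 the Ca(OH)2:CaCO3 ratio is 1:1, so n(CaCO3) = 6.7540 mol.
Mass of CaCO3 = 6.7540 × 100.09 = 676.01 g.

676.0 g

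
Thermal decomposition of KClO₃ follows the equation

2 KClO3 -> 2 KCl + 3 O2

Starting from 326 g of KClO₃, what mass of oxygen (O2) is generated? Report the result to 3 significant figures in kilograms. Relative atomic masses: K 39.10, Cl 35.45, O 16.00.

0.128 kg

M(KClO3) = 39.10 + 35.45 + 3(16.00) = 122.55 g/mol.
M(O2) = 2(16.00) = 32.00 g/mol.
n(KClO3) = 326.0 g / 122.55 g/mol = 2.660 mol.
From the equation the KClO3:O2 mole ratio is 2:3, so n(O2) = 2.660 × 3/2 = 3.990 mol.
Mass of O2 = 3.990 mol × 32.00 g/mol = 127.7 g.
Converting to kg: 127.7 g = 0.128 kg.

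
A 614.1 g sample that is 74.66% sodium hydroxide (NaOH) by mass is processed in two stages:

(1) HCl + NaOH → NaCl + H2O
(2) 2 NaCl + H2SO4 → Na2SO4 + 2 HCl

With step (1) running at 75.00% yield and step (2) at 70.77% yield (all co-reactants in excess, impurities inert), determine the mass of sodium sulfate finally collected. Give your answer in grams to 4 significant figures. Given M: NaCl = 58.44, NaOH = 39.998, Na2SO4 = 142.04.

432.1 g

Pure NaOH = 614.1 × 0.7466 = 458.49 g.
n(NaOH) = 458.49 / 39.998 = 11.463 mol.
Step 1 (NaOH:NaCl = 1:1): theoretical n(NaCl) = 11.463 mol; at 75.00% yield, n(NaCl) = 8.5971 mol.
Step 2 (NaCl:Na2SO4 = 2:1): theoretical n(Na2SO4) = 4.2985 mol, so theoretical mass = 4.2985 × 142.04 = 610.56 g.
At 70.77% yield, actual mass of Na2SO4 = 610.56 × 0.7077 = 432.10 g.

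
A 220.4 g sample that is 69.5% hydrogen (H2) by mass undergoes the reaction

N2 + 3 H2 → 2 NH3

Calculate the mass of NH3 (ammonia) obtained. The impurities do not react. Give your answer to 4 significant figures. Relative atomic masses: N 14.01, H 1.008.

Mass of pure H2 = 220.4 g × 0.695 = 153.18 g.
M(H2) = 2(1.008) = 2.016 g/mol.
M(NH3) = 14.01 + 3(1.008) = 17.034 g/mol.
n(H2) = 153.18 g / 2.016 g/mol = 75.981 mol.
From the equation the H2:NH3 mole ratio is 3:2, so n(NH3) = 75.981 × 2/3 = 50.654 mol.
Mass of NH3 = 50.654 mol × 17.034 g/mol = 862.84 g.

862.8 g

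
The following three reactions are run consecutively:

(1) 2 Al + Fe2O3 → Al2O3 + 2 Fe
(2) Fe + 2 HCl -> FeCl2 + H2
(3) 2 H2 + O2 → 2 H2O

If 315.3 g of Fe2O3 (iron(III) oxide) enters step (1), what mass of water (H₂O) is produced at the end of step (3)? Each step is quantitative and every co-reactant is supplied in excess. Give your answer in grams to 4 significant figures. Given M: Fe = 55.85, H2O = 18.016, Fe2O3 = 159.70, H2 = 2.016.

71.14 g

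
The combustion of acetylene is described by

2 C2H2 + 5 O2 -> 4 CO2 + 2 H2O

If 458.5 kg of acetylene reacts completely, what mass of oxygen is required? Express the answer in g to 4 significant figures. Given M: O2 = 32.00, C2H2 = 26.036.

1409000 g

Convert: 458.5 kg = 458500 g.
n(C2H2) = 458500 g / 26.036 g/mol = 17610 mol.
From the equation the C2H2:O2 mole ratio is 2:5, so n(O2) = 17610 × 5/2 = 44026 mol.
Mass of O2 = 44026 mol × 32.00 g/mol = 1.4088 × 10^6 g.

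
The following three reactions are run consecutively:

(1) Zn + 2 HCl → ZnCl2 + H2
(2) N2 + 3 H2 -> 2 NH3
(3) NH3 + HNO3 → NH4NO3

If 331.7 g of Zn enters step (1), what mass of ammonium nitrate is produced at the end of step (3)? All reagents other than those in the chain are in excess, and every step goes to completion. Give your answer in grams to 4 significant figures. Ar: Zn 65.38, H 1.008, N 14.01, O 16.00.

M(Zn) = 65.38 g/mol.
M(NH4NO3) = 2(14.01) + 4(1.008) + 3(16.00) = 80.052 g/mol.
n(Zn) = 331.7 / 65.38 = 5.0734 mol.
Reaction (1): Zn→H2 ratio 1:1 ⇒ n(H2) = 5.0734 mol.
Reaction (2): H2→NH3 ratio 3:2 ⇒ n(NH3) = 3.3823 mol.
Reaction (3): NH3→NH4NO3 ratio 1:1 ⇒ n(NH4NO3) = 3.3823 mol.
Mass of NH4NO3 = 3.3823 × 80.052 = 270.76 g.

270.8 g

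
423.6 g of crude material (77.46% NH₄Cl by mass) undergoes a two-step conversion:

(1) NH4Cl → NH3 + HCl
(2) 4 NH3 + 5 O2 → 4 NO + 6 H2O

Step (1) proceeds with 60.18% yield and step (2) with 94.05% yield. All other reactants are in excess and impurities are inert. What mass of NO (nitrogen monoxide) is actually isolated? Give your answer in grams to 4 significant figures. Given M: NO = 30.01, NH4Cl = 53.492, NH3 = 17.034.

104.2 g

Pure NH4Cl = 423.6 × 0.7746 = 328.12 g.
n(NH4Cl) = 328.12 / 53.492 = 6.1340 mol.
Step 1 (NH4Cl:NH3 = 1:1): theoretical n(NH3) = 6.1340 mol; at 60.18% yield, n(NH3) = 3.6914 mol.
Step 2 (NH3:NO = 4:4): theoretical n(NO) = 3.6914 mol, so theoretical mass = 3.6914 × 30.01 = 110.78 g.
At 94.05% yield, actual mass of NO = 110.78 × 0.9405 = 104.19 g.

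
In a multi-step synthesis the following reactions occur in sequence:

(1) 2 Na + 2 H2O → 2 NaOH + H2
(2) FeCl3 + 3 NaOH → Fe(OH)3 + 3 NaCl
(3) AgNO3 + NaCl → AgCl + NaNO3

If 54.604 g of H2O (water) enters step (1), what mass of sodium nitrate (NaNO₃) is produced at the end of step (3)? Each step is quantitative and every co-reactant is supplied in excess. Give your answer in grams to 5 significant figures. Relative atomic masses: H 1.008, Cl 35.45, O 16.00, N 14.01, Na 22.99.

257.62 g

M(H2O) = 2(1.008) + 16.00 = 18.016 g/mol.
M(NaNO3) = 22.99 + 14.01 + 3(16.00) = 85.00 g/mol.
n(H2O) = 54.604 / 18.016 = 3.03086 mol.
Reaction (1): H2O→NaOH ratio 2:2 ⇒ n(NaOH) = 3.03086 mol.
Reaction (2): NaOH→NaCl ratio 3:3 ⇒ n(NaCl) = 3.03086 mol.
Reaction (3): NaCl→NaNO3 ratio 1:1 ⇒ n(NaNO3) = 3.03086 mol.
Mass of NaNO3 = 3.03086 × 85.00 = 257.623 g.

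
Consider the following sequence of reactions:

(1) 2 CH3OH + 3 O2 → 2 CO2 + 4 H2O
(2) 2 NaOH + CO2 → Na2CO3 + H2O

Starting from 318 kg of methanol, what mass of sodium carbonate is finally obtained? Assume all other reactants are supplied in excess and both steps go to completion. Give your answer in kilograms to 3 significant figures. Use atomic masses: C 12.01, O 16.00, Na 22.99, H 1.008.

M(CH3OH) = 12.01 + 4(1.008) + 16.00 = 32.042 g/mol.
M(Na2CO3) = 2(22.99) + 12.01 + 3(16.00) = 105.99 g/mol.
318 kg = 318000 g.
n(CH3OH) = 318000 / 32.042 = 9924 mol.
Step 1 gives a 2:2 ratio of CH3OH to CO2, so n(CO2) = 9924 mol.
In step 2 the CO2:Na2CO3 ratio is 1:1, so n(Na2CO3) = 9924 mol.
Mass of Na2CO3 = 9924 × 105.99 = 1.052 × 10^6 g = 1050 kg.

1050 kg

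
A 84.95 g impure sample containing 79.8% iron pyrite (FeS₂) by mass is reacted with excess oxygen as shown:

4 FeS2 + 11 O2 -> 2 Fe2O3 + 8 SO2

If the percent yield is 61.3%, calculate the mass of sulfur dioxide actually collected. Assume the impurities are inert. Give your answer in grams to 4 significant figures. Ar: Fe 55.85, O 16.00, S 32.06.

44.38 g

Pure FeS2 available = 84.95 g × 0.798 = 67.790 g.
M(FeS2) = 55.85 + 2(32.06) = 119.97 g/mol.
M(SO2) = 32.06 + 2(16.00) = 64.06 g/mol.
n(FeS2) = 67.790 g / 119.97 g/mol = 0.56506 mol.
From the equation the FeS2:SO2 mole ratio is 4:8, so n(SO2) = 0.56506 × 8/4 = 1.1301 mol.
Mass of SO2 = 1.1301 mol × 64.06 g/mol = 72.395 g.
Actual mass collected = 72.395 g × 0.613 = 44.378 g.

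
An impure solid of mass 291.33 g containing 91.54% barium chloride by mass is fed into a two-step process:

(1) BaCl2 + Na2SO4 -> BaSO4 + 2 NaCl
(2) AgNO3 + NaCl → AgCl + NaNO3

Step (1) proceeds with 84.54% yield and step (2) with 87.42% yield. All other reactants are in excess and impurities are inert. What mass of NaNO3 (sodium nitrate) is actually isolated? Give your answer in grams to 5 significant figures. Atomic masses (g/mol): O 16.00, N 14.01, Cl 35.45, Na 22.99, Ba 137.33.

160.91 g

Pure BaCl2 = 291.33 × 0.9154 = 266.683 g.
M(BaCl2) = 137.33 + 2(35.45) = 208.23 g/mol.
M(NaNO3) = 22.99 + 14.01 + 3(16.00) = 85.00 g/mol.
n(BaCl2) = 266.683 / 208.23 = 1.28072 mol.
Step 1 (BaCl2:NaCl = 1:2): theoretical n(NaCl) = 2.56143 mol; at 84.54% yield, n(NaCl) = 2.16543 mol.
Step 2 (NaCl:NaNO3 = 1:1): theoretical n(NaNO3) = 2.16543 mol, so theoretical mass = 2.16543 × 85.00 = 184.062 g.
At 87.42% yield, actual mass of NaNO3 = 184.062 × 0.8742 = 160.907 g.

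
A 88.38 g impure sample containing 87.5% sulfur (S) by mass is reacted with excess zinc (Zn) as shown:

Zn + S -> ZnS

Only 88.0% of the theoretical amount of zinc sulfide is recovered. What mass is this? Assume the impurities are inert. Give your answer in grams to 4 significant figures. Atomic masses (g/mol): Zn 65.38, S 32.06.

Pure S available = 88.38 g × 0.875 = 77.332 g.
M(S) = 32.06 g/mol.
M(ZnS) = 65.38 + 32.06 = 97.44 g/mol.
n(S) = 77.332 g / 32.06 g/mol = 2.4121 mol.
From the equation the S:ZnS mole ratio is 1:1, so n(ZnS) = 2.4121 × 1/1 = 2.4121 mol.
Mass of ZnS = 2.4121 mol × 97.44 g/mol = 235.04 g.
Actual mass collected = 235.04 g × 0.880 = 206.83 g.

206.8 g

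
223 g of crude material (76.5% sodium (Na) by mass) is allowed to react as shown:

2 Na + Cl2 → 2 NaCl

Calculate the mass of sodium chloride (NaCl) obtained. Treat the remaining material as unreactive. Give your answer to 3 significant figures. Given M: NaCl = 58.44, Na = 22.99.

Mass of pure Na = 223 g × 0.765 = 170.6 g.
n(Na) = 170.6 g / 22.99 g/mol = 7.420 mol.
From the equation the Na:NaCl mole ratio is 2:2, so n(NaCl) = 7.420 × 2/2 = 7.420 mol.
Mass of NaCl = 7.420 mol × 58.44 g/mol = 433.6 g.

434 g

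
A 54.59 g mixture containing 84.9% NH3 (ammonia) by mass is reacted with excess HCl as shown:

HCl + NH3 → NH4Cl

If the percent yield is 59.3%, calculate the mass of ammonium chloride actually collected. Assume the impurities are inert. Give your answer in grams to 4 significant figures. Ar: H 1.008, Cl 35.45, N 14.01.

86.31 g

Pure NH3 available = 54.59 g × 0.849 = 46.347 g.
M(NH3) = 14.01 + 3(1.008) = 17.034 g/mol.
M(NH4Cl) = 14.01 + 4(1.008) + 35.45 = 53.492 g/mol.
n(NH3) = 46.347 g / 17.034 g/mol = 2.7208 mol.
From the equation the NH3:NH4Cl mole ratio is 1:1, so n(NH4Cl) = 2.7208 × 1/1 = 2.7208 mol.
Mass of NH4Cl = 2.7208 mol × 53.492 g/mol = 145.54 g.
Actual mass collected = 145.54 g × 0.593 = 86.307 g.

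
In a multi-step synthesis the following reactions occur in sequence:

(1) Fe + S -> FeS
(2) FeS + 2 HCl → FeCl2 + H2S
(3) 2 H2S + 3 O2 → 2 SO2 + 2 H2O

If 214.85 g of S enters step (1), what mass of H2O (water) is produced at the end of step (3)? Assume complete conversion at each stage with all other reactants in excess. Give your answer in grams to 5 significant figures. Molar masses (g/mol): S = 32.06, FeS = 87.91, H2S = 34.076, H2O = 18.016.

120.73 g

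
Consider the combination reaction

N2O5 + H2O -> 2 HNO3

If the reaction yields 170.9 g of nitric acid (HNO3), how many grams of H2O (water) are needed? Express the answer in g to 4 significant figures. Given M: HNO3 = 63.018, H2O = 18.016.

24.43 g

n(HNO3) = 170.90 g / 63.018 g/mol = 2.7119 mol.
From the equation the HNO3:H2O mole ratio is 2:1, so n(H2O) = 2.7119 × 1/2 = 1.3560 mol.
Mass of H2O = 1.3560 mol × 18.016 g/mol = 24.429 g.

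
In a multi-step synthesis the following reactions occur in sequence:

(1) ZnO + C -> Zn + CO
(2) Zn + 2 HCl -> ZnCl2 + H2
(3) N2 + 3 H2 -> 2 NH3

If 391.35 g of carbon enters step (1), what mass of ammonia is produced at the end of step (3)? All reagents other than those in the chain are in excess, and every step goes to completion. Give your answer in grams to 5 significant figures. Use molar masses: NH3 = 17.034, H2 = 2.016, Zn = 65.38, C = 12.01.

n(C) = 391.35 / 12.01 = 32.5853 mol.
Reaction (1): C→Zn ratio 1:1 ⇒ n(Zn) = 32.5853 mol.
Reaction (2): Zn→H2 ratio 1:1 ⇒ n(H2) = 32.5853 mol.
Reaction (3): H2→NH3 ratio 3:2 ⇒ n(NH3) = 21.7236 mol.
Mass of NH3 = 21.7236 × 17.034 = 370.039 g.

370.04 g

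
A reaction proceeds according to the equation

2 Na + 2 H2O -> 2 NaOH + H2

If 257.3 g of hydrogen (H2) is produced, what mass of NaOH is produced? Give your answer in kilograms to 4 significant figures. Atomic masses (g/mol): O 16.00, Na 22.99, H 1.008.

10.21 kg

M(H2) = 2(1.008) = 2.016 g/mol.
M(NaOH) = 22.99 + 16.00 + 1.008 = 39.998 g/mol.
n(H2) = 257.30 g / 2.016 g/mol = 127.63 mol.
From the equation the H2:NaOH mole ratio is 1:2, so n(NaOH) = 127.63 × 2/1 = 255.26 mol.
Mass of NaOH = 255.26 mol × 39.998 g/mol = 10210 g.
Converting to kg: 10210 g = 10.21 kg.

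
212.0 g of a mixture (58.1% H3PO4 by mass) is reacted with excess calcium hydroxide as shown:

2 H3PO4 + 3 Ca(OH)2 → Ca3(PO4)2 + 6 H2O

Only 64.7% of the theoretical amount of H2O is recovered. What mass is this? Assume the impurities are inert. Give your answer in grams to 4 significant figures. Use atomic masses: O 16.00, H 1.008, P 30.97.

Pure H3PO4 available = 212.0 g × 0.581 = 123.17 g.
M(H3PO4) = 3(1.008) + 30.97 + 4(16.00) = 97.994 g/mol.
M(H2O) = 2(1.008) + 16.00 = 18.016 g/mol.
n(H3PO4) = 123.17 g / 97.994 g/mol = 1.2569 mol.
From the equation the H3PO4:H2O mole ratio is 2:6, so n(H2O) = 1.2569 × 6/2 = 3.7708 mol.
Mass of H2O = 3.7708 mol × 18.016 g/mol = 67.935 g.
Actual mass collected = 67.935 g × 0.647 = 43.954 g.

43.95 g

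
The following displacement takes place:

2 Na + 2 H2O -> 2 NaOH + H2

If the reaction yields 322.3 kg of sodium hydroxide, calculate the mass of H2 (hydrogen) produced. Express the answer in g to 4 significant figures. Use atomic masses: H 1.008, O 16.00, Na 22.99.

M(NaOH) = 22.99 + 16.00 + 1.008 = 39.998 g/mol.
M(H2) = 2(1.008) = 2.016 g/mol.
Convert: 322.3 kg = 322300 g.
n(NaOH) = 322300 g / 39.998 g/mol = 8057.9 mol.
From the equation the NaOH:H2 mole ratio is 2:1, so n(H2) = 8057.9 × 1/2 = 4029.0 mol.
Mass of H2 = 4029.0 mol × 2.016 g/mol = 8122.4 g.

8122 g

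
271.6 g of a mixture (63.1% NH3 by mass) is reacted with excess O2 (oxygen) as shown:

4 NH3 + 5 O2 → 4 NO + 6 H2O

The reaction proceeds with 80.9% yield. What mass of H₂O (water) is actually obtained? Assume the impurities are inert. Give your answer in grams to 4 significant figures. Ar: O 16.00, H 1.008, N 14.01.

Pure NH3 available = 271.6 g × 0.631 = 171.38 g.
M(NH3) = 14.01 + 3(1.008) = 17.034 g/mol.
M(H2O) = 2(1.008) + 16.00 = 18.016 g/mol.
n(NH3) = 171.38 g / 17.034 g/mol = 10.061 mol.
From the equation the NH3:H2O mole ratio is 4:6, so n(H2O) = 10.061 × 6/4 = 15.092 mol.
Mass of H2O = 15.092 mol × 18.016 g/mol = 271.89 g.
Actual mass collected = 271.89 g × 0.809 = 219.96 g.

220.0 g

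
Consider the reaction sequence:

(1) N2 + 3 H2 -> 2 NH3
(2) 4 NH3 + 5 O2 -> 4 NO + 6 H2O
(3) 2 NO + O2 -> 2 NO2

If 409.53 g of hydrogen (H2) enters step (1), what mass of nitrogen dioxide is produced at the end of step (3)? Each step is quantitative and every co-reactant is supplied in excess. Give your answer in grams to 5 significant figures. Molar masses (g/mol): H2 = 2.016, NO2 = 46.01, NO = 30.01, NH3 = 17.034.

n(H2) = 409.53 / 2.016 = 203.140 mol.
Reaction (1): H2→NH3 ratio 3:2 ⇒ n(NH3) = 135.427 mol.
Reaction (2): NH3→NO ratio 4:4 ⇒ n(NO) = 135.427 mol.
Reaction (3): NO→NO2 ratio 2:2 ⇒ n(NO2) = 135.427 mol.
Mass of NO2 = 135.427 × 46.01 = 6230.98 g.

6231.0 g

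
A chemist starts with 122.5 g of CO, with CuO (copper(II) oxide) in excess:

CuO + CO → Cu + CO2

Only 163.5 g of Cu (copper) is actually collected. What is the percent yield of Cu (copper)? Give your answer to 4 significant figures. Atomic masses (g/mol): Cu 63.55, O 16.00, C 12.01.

M(CO) = 12.01 + 16.00 = 28.01 g/mol.
M(Cu) = 63.55 g/mol.
n(CO) = 122.50 g / 28.01 g/mol = 4.3734 mol.
From the equation the CO:Cu mole ratio is 1:1, so n(Cu) = 4.3734 × 1/1 = 4.3734 mol.
Mass of Cu = 4.3734 mol × 63.55 g/mol = 277.93 g.
This is the theoretical yield. Percent yield = 163.5 g / 277.93 g × 100% = 58.827%.

58.83 %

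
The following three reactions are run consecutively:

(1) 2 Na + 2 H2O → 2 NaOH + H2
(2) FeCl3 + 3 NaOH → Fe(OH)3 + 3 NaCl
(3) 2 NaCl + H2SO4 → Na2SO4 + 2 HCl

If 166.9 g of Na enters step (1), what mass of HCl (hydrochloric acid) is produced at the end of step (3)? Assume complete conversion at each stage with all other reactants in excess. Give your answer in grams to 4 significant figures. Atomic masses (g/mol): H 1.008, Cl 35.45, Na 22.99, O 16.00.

264.7 g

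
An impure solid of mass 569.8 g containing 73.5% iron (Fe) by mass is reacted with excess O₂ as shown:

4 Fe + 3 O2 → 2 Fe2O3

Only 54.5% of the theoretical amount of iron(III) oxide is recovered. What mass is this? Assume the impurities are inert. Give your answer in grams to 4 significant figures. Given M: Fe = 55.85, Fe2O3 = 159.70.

Pure Fe available = 569.8 g × 0.735 = 418.80 g.
n(Fe) = 418.80 g / 55.85 g/mol = 7.4987 mol.
From the equation the Fe:Fe2O3 mole ratio is 4:2, so n(Fe2O3) = 7.4987 × 2/4 = 3.7494 mol.
Mass of Fe2O3 = 3.7494 mol × 159.70 g/mol = 598.77 g.
Actual mass collected = 598.77 g × 0.545 = 326.33 g.

326.3 g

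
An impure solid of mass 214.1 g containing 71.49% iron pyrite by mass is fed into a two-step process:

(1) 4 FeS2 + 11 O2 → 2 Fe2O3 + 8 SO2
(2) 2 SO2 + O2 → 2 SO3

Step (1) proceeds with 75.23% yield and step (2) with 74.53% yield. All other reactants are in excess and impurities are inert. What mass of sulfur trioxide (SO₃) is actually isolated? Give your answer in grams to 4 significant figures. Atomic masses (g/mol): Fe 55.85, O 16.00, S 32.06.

114.5 g

Pure FeS2 = 214.1 × 0.7149 = 153.06 g.
M(FeS2) = 55.85 + 2(32.06) = 119.97 g/mol.
M(SO3) = 32.06 + 3(16.00) = 80.06 g/mol.
n(FeS2) = 153.06 / 119.97 = 1.2758 mol.
Step 1 (FeS2:SO2 = 4:8): theoretical n(SO2) = 2.5516 mol; at 75.23% yield, n(SO2) = 1.9196 mol.
Step 2 (SO2:SO3 = 2:2): theoretical n(SO3) = 1.9196 mol, so theoretical mass = 1.9196 × 80.06 = 153.68 g.
At 74.53% yield, actual mass of SO3 = 153.68 × 0.7453 = 114.54 g.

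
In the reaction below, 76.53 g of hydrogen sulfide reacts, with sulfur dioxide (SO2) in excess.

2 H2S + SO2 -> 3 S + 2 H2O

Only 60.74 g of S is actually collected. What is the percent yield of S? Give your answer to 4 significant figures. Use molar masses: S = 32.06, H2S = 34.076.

56.24 %

n(H2S) = 76.530 g / 34.076 g/mol = 2.2459 mol.
From the equation the H2S:S mole ratio is 2:3, so n(S) = 2.2459 × 3/2 = 3.3688 mol.
Mass of S = 3.3688 mol × 32.06 g/mol = 108.00 g.
This is the theoretical yield. Percent yield = 60.74 g / 108.00 g × 100% = 56.239%.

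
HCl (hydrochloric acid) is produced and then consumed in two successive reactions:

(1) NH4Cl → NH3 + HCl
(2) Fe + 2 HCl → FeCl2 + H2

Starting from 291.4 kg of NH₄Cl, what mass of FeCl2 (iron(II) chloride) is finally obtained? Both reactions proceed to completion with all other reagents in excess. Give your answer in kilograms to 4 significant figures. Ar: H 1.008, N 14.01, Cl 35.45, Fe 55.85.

345.2 kg

M(NH4Cl) = 14.01 + 4(1.008) + 35.45 = 53.492 g/mol.
M(FeCl2) = 55.85 + 2(35.45) = 126.75 g/mol.
291.4 kg = 291400 g.
n(NH4Cl) = 291400 / 53.492 = 5447.5 mol.
Step 1 gives a 1:1 ratio of NH4Cl to HCl, so n(HCl) = 5447.5 mol.
In step 2 the HCl:FeCl2 ratio is 2:1, so n(FeCl2) = 2723.8 mol.
Mass of FeCl2 = 2723.8 × 126.75 = 345240 g = 345.2 kg.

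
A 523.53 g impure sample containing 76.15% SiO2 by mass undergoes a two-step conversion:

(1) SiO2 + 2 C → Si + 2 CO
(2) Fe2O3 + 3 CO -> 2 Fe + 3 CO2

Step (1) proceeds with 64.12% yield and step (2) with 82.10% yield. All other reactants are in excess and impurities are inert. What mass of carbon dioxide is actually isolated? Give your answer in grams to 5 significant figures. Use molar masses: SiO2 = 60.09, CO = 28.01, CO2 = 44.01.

Pure SiO2 = 523.53 × 0.7615 = 398.668 g.
n(SiO2) = 398.668 / 60.09 = 6.63452 mol.
Step 1 (SiO2:CO = 1:2): theoretical n(CO) = 13.2690 mol; at 64.12% yield, n(CO) = 8.50810 mol.
Step 2 (CO:CO2 = 3:3): theoretical n(CO2) = 8.50810 mol, so theoretical mass = 8.50810 × 44.01 = 374.442 g.
At 82.10% yield, actual mass of CO2 = 374.442 × 0.8210 = 307.417 g.

307.42 g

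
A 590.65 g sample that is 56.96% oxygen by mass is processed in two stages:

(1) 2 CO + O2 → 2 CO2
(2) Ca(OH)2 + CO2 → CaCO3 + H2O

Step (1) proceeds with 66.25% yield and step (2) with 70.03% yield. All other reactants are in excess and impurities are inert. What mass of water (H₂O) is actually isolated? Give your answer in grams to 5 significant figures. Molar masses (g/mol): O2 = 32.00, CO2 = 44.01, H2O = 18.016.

175.76 g

Pure O2 = 590.65 × 0.5696 = 336.434 g.
n(O2) = 336.434 / 32.00 = 10.5136 mol.
Step 1 (O2:CO2 = 1:2): theoretical n(CO2) = 21.0271 mol; at 66.25% yield, n(CO2) = 13.9305 mol.
Step 2 (CO2:H2O = 1:1): theoretical n(H2O) = 13.9305 mol, so theoretical mass = 13.9305 × 18.016 = 250.972 g.
At 70.03% yield, actual mass of H2O = 250.972 × 0.7003 = 175.755 g.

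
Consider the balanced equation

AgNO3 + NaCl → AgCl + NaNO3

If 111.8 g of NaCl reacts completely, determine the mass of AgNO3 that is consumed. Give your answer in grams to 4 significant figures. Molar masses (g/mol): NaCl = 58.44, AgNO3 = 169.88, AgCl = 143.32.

325.0 g

n(NaCl) = 111.80 g / 58.44 g/mol = 1.9131 mol.
From the equation the NaCl:AgNO3 mole ratio is 1:1, so n(AgNO3) = 1.9131 × 1/1 = 1.9131 mol.
Mass of AgNO3 = 1.9131 mol × 169.88 g/mol = 324.99 g.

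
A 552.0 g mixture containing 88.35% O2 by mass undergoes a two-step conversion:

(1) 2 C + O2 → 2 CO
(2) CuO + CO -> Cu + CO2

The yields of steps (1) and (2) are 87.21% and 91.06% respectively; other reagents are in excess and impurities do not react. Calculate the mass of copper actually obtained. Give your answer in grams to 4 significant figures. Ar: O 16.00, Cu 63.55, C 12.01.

Pure O2 = 552.0 × 0.8835 = 487.69 g.
M(O2) = 2(16.00) = 32.00 g/mol.
M(Cu) = 63.55 g/mol.
n(O2) = 487.69 / 32.00 = 15.240 mol.
Step 1 (O2:CO = 1:2): theoretical n(CO) = 30.481 mol; at 87.21% yield, n(CO) = 26.582 mol.
Step 2 (CO:Cu = 1:1): theoretical n(Cu) = 26.582 mol, so theoretical mass = 26.582 × 63.55 = 1689.3 g.
At 91.06% yield, actual mass of Cu = 1689.3 × 0.9106 = 1538.3 g.

1538 g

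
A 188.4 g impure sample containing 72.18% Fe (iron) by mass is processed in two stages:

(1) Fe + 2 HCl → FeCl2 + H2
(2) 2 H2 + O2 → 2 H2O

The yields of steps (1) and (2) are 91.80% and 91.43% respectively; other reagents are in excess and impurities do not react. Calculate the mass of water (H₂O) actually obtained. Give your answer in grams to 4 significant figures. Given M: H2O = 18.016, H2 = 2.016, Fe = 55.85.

Pure Fe = 188.4 × 0.7218 = 135.99 g.
n(Fe) = 135.99 / 55.85 = 2.4349 mol.
Step 1 (Fe:H2 = 1:1): theoretical n(H2) = 2.4349 mol; at 91.80% yield, n(H2) = 2.2352 mol.
Step 2 (H2:H2O = 2:2): theoretical n(H2O) = 2.2352 mol, so theoretical mass = 2.2352 × 18.016 = 40.269 g.
At 91.43% yield, actual mass of H2O = 40.269 × 0.9143 = 36.818 g.

36.82 g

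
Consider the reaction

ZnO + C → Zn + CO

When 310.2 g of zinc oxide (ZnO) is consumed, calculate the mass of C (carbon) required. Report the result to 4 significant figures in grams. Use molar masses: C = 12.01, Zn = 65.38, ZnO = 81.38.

45.78 g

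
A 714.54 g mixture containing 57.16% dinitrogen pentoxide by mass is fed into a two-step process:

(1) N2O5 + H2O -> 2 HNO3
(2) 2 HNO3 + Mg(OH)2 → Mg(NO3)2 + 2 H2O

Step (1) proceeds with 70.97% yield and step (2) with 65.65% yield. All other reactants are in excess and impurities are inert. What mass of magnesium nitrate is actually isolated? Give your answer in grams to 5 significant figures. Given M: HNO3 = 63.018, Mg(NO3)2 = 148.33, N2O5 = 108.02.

Pure N2O5 = 714.54 × 0.5716 = 408.431 g.
n(N2O5) = 408.431 / 108.02 = 3.78107 mol.
Step 1 (N2O5:HNO3 = 1:2): theoretical n(HNO3) = 7.56214 mol; at 70.97% yield, n(HNO3) = 5.36685 mol.
Step 2 (HNO3:Mg(NO3)2 = 2:1): theoretical n(Mg(NO3)2) = 2.68342 mol, so theoretical mass = 2.68342 × 148.33 = 398.032 g.
At 65.65% yield, actual mass of Mg(NO3)2 = 398.032 × 0.6565 = 261.308 g.

261.31 g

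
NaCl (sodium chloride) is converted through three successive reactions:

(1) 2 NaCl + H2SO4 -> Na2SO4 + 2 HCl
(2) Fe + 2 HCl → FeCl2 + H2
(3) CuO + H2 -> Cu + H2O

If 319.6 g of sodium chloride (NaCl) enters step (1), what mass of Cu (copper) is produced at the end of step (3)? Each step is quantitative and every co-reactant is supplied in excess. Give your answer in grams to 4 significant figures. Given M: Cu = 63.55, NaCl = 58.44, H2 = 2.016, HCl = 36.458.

173.8 g

n(NaCl) = 319.6 / 58.44 = 5.4689 mol.
Reaction (1): NaCl→HCl ratio 2:2 ⇒ n(HCl) = 5.4689 mol.
Reaction (2): HCl→H2 ratio 2:1 ⇒ n(H2) = 2.7344 mol.
Reaction (3): H2→Cu ratio 1:1 ⇒ n(Cu) = 2.7344 mol.
Mass of Cu = 2.7344 × 63.55 = 173.77 g.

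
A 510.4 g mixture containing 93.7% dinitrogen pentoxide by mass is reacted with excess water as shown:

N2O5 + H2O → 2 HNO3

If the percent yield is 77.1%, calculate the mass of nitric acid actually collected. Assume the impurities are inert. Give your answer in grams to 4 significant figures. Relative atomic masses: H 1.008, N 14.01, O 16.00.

Pure N2O5 available = 510.4 g × 0.937 = 478.24 g.
M(N2O5) = 2(14.01) + 5(16.00) = 108.02 g/mol.
M(HNO3) = 1.008 + 14.01 + 3(16.00) = 63.018 g/mol.
n(N2O5) = 478.24 g / 108.02 g/mol = 4.4274 mol.
From the equation the N2O5:HNO3 mole ratio is 1:2, so n(HNO3) = 4.4274 × 2/1 = 8.8547 mol.
Mass of HNO3 = 8.8547 mol × 63.018 g/mol = 558.01 g.
Actual mass collected = 558.01 g × 0.771 = 430.22 g.

430.2 g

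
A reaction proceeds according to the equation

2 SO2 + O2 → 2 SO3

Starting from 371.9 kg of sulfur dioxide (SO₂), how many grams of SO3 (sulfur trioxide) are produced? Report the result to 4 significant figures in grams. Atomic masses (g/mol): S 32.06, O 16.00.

M(SO2) = 32.06 + 2(16.00) = 64.06 g/mol.
M(SO3) = 32.06 + 3(16.00) = 80.06 g/mol.
Convert: 371.9 kg = 371900 g.
n(SO2) = 371900 g / 64.06 g/mol = 5805.5 mol.
From the equation the SO2:SO3 mole ratio is 2:2, so n(SO3) = 5805.5 × 2/2 = 5805.5 mol.
Mass of SO3 = 5805.5 mol × 80.06 g/mol = 464790 g.

464800 g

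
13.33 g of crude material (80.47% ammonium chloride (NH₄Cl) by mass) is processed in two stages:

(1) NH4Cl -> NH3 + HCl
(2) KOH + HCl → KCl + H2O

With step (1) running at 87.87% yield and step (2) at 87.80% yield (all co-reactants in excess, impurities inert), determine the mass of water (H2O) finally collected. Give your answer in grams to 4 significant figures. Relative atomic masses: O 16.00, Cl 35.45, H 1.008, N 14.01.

Pure NH4Cl = 13.33 × 0.8047 = 10.727 g.
M(NH4Cl) = 14.01 + 4(1.008) + 35.45 = 53.492 g/mol.
M(H2O) = 2(1.008) + 16.00 = 18.016 g/mol.
n(NH4Cl) = 10.727 / 53.492 = 0.20053 mol.
Step 1 (NH4Cl:HCl = 1:1): theoretical n(HCl) = 0.20053 mol; at 87.87% yield, n(HCl) = 0.17620 mol.
Step 2 (HCl:H2O = 1:1): theoretical n(H2O) = 0.17620 mol, so theoretical mass = 0.17620 × 18.016 = 3.1745 g.
At 87.80% yield, actual mass of H2O = 3.1745 × 0.8780 = 2.7872 g.

2.787 g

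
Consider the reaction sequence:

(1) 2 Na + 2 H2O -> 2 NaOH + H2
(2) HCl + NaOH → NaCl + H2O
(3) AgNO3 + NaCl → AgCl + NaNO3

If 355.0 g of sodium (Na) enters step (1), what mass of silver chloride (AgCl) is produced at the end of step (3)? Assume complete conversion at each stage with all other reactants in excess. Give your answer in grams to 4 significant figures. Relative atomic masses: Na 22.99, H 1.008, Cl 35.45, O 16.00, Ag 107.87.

M(Na) = 22.99 g/mol.
M(AgCl) = 107.87 + 35.45 = 143.32 g/mol.
n(Na) = 355.0 / 22.99 = 15.441 mol.
Reaction (1): Na→NaOH ratio 2:2 ⇒ n(NaOH) = 15.441 mol.
Reaction (2): NaOH→NaCl ratio 1:1 ⇒ n(NaCl) = 15.441 mol.
Reaction (3): NaCl→AgCl ratio 1:1 ⇒ n(AgCl) = 15.441 mol.
Mass of AgCl = 15.441 × 143.32 = 2213.1 g.

2213 g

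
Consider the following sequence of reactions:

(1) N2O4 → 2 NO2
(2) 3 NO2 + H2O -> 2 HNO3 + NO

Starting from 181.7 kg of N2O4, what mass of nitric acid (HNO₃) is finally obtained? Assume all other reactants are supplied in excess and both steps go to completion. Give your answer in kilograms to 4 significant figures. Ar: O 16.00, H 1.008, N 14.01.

M(N2O4) = 2(14.01) + 4(16.00) = 92.02 g/mol.
M(HNO3) = 1.008 + 14.01 + 3(16.00) = 63.018 g/mol.
181.7 kg = 181700 g.
n(N2O4) = 181700 / 92.02 = 1974.6 mol.
Step 1 gives a 1:2 ratio of N2O4 to NO2, so n(NO2) = 3949.1 mol.
In step 2 the NO2:HNO3 ratio is 3:2, so n(HNO3) = 2632.8 mol.
Mass of HNO3 = 2632.8 × 63.018 = 165910 g = 165.9 kg.

165.9 kg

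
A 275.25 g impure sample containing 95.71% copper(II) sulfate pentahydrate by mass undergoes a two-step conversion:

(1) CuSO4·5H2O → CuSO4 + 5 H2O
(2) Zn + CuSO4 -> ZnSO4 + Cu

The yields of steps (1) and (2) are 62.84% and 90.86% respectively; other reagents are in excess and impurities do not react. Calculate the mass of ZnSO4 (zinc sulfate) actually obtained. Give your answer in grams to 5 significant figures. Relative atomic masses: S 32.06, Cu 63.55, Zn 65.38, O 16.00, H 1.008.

Pure CuSO4·5H2O = 275.25 × 0.9571 = 263.442 g.
M(CuSO4·5H2O) = 63.55 + 32.06 + 9(16.00) + 10(1.008) = 249.69 g/mol.
M(ZnSO4) = 65.38 + 32.06 + 4(16.00) = 161.44 g/mol.
n(CuSO4·5H2O) = 263.442 / 249.69 = 1.05508 mol.
Step 1 (CuSO4·5H2O:CuSO4 = 1:1): theoretical n(CuSO4) = 1.05508 mol; at 62.84% yield, n(CuSO4) = 0.663009 mol.
Step 2 (CuSO4:ZnSO4 = 1:1): theoretical n(ZnSO4) = 0.663009 mol, so theoretical mass = 0.663009 × 161.44 = 107.036 g.
At 90.86% yield, actual mass of ZnSO4 = 107.036 × 0.9086 = 97.2531 g.

97.253 g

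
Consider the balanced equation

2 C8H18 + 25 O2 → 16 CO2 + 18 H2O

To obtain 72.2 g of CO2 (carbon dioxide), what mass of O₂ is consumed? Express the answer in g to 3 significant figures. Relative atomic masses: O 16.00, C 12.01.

82.0 g

M(CO2) = 12.01 + 2(16.00) = 44.01 g/mol.
M(O2) = 2(16.00) = 32.00 g/mol.
n(CO2) = 72.20 g / 44.01 g/mol = 1.641 mol.
From the equation the CO2:O2 mole ratio is 16:25, so n(O2) = 1.641 × 25/16 = 2.563 mol.
Mass of O2 = 2.563 mol × 32.00 g/mol = 82.03 g.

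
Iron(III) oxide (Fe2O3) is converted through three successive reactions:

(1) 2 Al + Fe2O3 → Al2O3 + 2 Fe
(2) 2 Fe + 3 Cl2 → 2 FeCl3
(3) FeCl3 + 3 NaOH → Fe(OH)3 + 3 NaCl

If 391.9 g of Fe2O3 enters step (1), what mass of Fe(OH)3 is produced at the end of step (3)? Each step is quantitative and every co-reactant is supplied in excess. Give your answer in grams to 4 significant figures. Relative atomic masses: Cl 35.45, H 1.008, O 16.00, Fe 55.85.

524.5 g

M(Fe2O3) = 2(55.85) + 3(16.00) = 159.70 g/mol.
M(Fe(OH)3) = 55.85 + 3(16.00) + 3(1.008) = 106.874 g/mol.
n(Fe2O3) = 391.9 / 159.70 = 2.4540 mol.
Reaction (1): Fe2O3→Fe ratio 1:2 ⇒ n(Fe) = 4.9080 mol.
Reaction (2): Fe→FeCl3 ratio 2:2 ⇒ n(FeCl3) = 4.9080 mol.
Reaction (3): FeCl3→Fe(OH)3 ratio 1:1 ⇒ n(Fe(OH)3) = 4.9080 mol.
Mass of Fe(OH)3 = 4.9080 × 106.874 = 524.53 g.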